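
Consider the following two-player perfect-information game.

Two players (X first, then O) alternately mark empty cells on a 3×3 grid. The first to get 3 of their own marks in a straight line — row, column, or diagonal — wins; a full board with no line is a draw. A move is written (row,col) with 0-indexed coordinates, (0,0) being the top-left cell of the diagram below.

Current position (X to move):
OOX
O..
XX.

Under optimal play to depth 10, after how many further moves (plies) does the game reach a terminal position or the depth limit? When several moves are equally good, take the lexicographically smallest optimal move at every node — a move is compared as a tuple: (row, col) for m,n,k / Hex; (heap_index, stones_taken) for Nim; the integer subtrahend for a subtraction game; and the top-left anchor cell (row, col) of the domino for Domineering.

PV length from [OOX/O../XX.]: 1 ply

p1 X@[OOX/O../XX.]: (1,1)[OOX/OX./XX.]+1* (1,2)[OOX/O.X/XX.]+1 (2,2)[OOX/O../XXX]+1
p2 O@[OOX/OX./XX.] terminal -1; root [OOX/O../XX.] d10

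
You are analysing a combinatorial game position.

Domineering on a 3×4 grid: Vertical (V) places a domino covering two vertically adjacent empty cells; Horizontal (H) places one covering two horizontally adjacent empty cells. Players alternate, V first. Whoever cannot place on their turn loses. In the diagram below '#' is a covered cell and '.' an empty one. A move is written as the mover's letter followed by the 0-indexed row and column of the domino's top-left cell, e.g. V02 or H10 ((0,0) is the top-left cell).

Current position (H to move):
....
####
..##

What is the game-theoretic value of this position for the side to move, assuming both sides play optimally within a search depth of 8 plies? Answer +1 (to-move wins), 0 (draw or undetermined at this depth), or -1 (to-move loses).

value(..../####/..##, H) = +1

ply 1, H at ..../####/..## | H00=+1→##../####/..##*; H01=+1→.##./####/..##; H02=+1→..##/####/..##; H20=+1→..../####/####
ply 2: ##../####/..## is terminal -1 (V); from ..../####/..## depth 8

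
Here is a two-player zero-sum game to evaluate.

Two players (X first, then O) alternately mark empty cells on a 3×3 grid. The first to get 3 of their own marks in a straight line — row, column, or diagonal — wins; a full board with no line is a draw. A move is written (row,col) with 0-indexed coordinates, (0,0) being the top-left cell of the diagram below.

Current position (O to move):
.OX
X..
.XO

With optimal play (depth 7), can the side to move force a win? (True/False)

O winning at [.OX/X../.XO]: False

ply 1, O at .OX/X../.XO | (0,0)=-1→OOX/X../.XO; (1,1)=+0→.OX/XO./.XO*; (1,2)=-1→.OX/X.O/.XO; (2,0)=+0→.OX/X../OXO
ply 2, X at .OX/XO./.XO | (0,0)=+0→XOX/XO./.XO*; (1,2)=-1→.OX/XOX/.XO; (2,0)=-1→.OX/XO./XXO
ply 3, O at XOX/XO./.XO | (1,2)=-1→XOX/XOO/.XO; (2,0)=+0→XOX/XO./OXO*
ply 4, X at XOX/XO./OXO | (1,2)=+0→XOX/XOX/OXO*
ply 5: XOX/XOX/OXO is terminal +0 (O); from .OX/X../.XO depth 7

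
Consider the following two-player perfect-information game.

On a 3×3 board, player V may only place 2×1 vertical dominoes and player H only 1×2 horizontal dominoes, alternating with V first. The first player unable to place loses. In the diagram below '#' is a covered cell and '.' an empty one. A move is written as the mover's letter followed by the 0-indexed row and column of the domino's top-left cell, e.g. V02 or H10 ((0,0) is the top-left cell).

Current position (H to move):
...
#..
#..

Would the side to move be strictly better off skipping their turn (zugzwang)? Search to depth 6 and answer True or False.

[.../#../#..] H move#1: H00:-1/##./#../#.., H01:-1/.##/#../#.., H11:+1/.../###/#..*, H21:-1/.../#../###
[.../###/#..] end (terminal -1, V#2); searched .../#../#.. to 6
if H skipped the turn, V would face:
~ [.../#../#..] V move#1: V01:+1/.#./##./#..*, V02:+1/..#/#.#/#.., V11:+1/.../##./##., V12:+1/.../#.#/#.#
~ [.#./##./#..] H move#2: H21:-1/.#./##./###*
~ [.#./##./###] V move#3: V02:+1/.##/###/###*
~ [.##/###/###] end (terminal -1, H#4); searched .../#../#.. to 6
compare (H): move=+1 vs pass=-1

zugzwang(.../#../#.., H) = False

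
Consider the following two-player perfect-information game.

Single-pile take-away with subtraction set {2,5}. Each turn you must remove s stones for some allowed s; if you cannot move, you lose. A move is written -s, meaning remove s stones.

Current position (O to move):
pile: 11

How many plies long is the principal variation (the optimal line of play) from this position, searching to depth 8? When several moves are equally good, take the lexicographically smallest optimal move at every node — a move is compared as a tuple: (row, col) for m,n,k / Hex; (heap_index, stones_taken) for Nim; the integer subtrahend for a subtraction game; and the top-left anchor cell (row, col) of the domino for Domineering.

p1 O@[11]: -2[9]-1* -5[6]-1
p2 X@[9]: -2[7]+1* -5[4]+1
p3 O@[7]: -2[5]-1* -5[2]-1
p4 X@[5]: -2[3]-1 -5[0]+1*
p5 O@[0] terminal -1; root [11] d8

PV length from [11]: 4 plies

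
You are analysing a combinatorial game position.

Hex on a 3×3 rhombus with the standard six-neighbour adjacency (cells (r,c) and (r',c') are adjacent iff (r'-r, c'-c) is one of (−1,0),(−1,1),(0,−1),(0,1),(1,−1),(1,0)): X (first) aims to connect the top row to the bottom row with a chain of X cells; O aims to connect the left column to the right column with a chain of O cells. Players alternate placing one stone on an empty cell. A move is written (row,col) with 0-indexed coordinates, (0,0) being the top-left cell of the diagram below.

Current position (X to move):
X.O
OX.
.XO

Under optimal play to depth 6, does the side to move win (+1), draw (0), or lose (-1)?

value(X.O/OX./.XO, X) = +1

ply 1, X at X.O/OX./.XO | (0,1)=+1→XXO/OX./.XO*; (1,2)=-1→X.O/OXX/.XO; (2,0)=-1→X.O/OX./XXO
ply 2: XXO/OX./.XO is terminal -1 (O); from X.O/OX./.XO depth 6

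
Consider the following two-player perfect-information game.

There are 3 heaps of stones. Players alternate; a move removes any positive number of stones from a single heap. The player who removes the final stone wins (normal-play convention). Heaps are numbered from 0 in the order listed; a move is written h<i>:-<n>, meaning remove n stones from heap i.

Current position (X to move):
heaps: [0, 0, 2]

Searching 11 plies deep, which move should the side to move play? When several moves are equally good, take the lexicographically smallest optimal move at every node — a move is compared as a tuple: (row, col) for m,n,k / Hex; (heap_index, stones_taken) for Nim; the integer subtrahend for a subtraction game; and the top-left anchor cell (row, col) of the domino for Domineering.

ply 1, X at (0,0,2) | h2:-1=-1→(0,0,1); h2:-2=+1→(0,0,0)*
ply 2: (0,0,0) is terminal -1 (O); from (0,0,2) depth 11

X's best at [(0,0,2)]: h2:-2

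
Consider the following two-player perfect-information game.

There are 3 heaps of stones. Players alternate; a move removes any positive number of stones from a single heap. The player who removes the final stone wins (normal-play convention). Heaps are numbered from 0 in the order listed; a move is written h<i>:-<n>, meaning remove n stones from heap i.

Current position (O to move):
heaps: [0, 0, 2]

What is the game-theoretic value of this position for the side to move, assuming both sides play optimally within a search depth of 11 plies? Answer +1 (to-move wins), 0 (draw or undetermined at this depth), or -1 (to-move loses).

ply 1, O at (0,0,2) | h2:-1=-1→(0,0,1); h2:-2=+1→(0,0,0)*
ply 2: (0,0,0) is terminal -1 (X); from (0,0,2) depth 11

value((0,0,2), O) = +1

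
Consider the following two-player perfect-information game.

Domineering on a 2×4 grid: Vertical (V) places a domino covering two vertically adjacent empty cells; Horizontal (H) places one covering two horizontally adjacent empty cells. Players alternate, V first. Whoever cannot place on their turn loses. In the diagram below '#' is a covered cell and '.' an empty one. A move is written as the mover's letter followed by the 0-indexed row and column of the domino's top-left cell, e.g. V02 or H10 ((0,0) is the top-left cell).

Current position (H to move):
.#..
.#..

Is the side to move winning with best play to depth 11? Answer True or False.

ply 1, H at .#../.#.. | H02=+1→.###/.#..*; H12=+1→.#../.###
ply 2, V at .###/.#.. | V00=-1→####/##..*
ply 3, H at ####/##.. | H12=+1→####/####*
ply 4: ####/#### is terminal -1 (V); from .#../.#.. depth 11

H winning at [.#../.#..]: True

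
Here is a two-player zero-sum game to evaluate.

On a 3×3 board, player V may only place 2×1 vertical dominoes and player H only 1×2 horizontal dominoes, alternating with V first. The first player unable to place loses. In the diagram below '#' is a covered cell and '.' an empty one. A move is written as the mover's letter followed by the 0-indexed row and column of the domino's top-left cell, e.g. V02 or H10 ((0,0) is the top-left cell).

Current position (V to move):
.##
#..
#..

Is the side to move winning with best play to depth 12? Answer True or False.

p1 V@[.##/#../#..]: V11[.##/##./##.]+1* V12[.##/#.#/#.#]+1
p2 H@[.##/##./##.] terminal -1; root [.##/#../#..] d12

V winning at [.##/#../#..]: True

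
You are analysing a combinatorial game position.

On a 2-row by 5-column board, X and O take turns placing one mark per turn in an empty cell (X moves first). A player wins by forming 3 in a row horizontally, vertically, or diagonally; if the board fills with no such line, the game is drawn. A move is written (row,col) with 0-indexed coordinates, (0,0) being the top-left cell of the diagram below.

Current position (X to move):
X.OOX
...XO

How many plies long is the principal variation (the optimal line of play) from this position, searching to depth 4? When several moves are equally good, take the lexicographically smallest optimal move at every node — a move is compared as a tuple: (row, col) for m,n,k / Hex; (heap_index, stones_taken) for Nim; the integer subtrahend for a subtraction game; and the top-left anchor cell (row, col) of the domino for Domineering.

ply 1, X at X.OOX/...XO | (0,1)=+0→XXOOX/...XO*; (1,0)=-1→X.OOX/X..XO; (1,1)=-1→X.OOX/.X.XO; (1,2)=-1→X.OOX/..XXO
ply 2, O at XXOOX/...XO | (1,0)=+0→XXOOX/O..XO*; (1,1)=+0→XXOOX/.O.XO; (1,2)=+0→XXOOX/..OXO
ply 3, X at XXOOX/O..XO | (1,1)=+0→XXOOX/OX.XO*; (1,2)=+0→XXOOX/O.XXO
ply 4, O at XXOOX/OX.XO | (1,2)=+0→XXOOX/OXOXO*
ply 5: XXOOX/OXOXO is terminal +0 (X); from X.OOX/...XO depth 4

PV length from [X.OOX/...XO]: 4 plies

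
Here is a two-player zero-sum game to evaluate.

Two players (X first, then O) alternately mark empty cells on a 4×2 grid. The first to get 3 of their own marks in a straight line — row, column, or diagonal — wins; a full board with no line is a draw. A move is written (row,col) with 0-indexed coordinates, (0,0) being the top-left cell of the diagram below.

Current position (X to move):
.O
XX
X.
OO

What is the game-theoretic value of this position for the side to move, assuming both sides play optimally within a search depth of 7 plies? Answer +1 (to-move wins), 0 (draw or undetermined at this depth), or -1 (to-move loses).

value(.O/XX/X./OO, X) = +1

p1 X@[.O/XX/X./OO]: (0,0)[XO/XX/X./OO]+1* (2,1)[.O/XX/XX/OO]+0
p2 O@[XO/XX/X./OO] terminal -1; root [.O/XX/X./OO] d7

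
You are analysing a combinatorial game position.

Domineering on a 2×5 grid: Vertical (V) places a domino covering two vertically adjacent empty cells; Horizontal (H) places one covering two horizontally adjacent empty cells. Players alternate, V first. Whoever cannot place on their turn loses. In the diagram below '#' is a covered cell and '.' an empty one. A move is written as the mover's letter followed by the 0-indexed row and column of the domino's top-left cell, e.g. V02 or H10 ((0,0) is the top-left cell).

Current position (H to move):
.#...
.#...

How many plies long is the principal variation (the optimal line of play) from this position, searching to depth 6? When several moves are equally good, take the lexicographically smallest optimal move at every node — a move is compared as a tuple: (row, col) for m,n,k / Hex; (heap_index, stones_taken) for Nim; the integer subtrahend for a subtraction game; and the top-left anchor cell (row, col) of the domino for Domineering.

[.#.../.#...] H move#1: H02:-1/.###./.#...*, H03:-1/.#.##/.#..., H12:-1/.#.../.###., H13:-1/.#.../.#.##
[.###./.#...] V move#2: V00:-1/####./##..., V04:+1/.####/.#..#*
[.####/.#..#] H move#3: H12:-1/.####/.####*
[.####/.####] V move#4: V00:+1/#####/#####*
[#####/#####] end (terminal -1, H#5); searched .#.../.#... to 6

PV length from [.#.../.#...]: 4 plies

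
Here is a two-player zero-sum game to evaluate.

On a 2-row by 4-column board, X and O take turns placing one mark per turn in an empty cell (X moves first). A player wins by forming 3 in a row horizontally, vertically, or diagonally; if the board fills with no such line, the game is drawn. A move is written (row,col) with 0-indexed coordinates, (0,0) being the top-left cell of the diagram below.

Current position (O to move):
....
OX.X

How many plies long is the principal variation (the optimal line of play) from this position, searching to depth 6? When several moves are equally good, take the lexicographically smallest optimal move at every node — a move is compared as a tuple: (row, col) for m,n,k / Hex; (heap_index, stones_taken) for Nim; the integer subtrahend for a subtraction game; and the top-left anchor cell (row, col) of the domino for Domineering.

ply 1, O at ..../OX.X | (0,0)=-1→O.../OX.X; (0,1)=-1→.O../OX.X; (0,2)=-1→..O./OX.X; (0,3)=-1→...O/OX.X; (1,2)=+0→..../OXOX*
ply 2, X at ..../OXOX | (0,0)=+0→X.../OXOX*; (0,1)=+0→.X../OXOX; (0,2)=+0→..X./OXOX; (0,3)=+0→...X/OXOX
ply 3, O at X.../OXOX | (0,1)=+0→XO../OXOX*; (0,2)=+0→X.O./OXOX; (0,3)=+0→X..O/OXOX
ply 4, X at XO../OXOX | (0,2)=+0→XOX./OXOX*; (0,3)=+0→XO.X/OXOX
ply 5, O at XOX./OXOX | (0,3)=+0→XOXO/OXOX*
ply 6: XOXO/OXOX is terminal +0 (X); from ..../OX.X depth 6

PV length from [..../OX.X]: 5 plies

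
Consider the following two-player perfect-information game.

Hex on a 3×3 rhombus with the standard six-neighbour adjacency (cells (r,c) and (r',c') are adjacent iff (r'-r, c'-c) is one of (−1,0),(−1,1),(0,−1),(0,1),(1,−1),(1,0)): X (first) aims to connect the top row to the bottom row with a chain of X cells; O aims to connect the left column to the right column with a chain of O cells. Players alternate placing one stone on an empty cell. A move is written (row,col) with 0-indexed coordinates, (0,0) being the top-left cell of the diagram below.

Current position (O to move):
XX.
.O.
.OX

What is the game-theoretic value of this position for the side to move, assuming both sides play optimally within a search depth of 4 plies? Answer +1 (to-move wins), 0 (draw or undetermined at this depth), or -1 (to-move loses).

p1 O@[XX./.O./.OX]: (0,2)[XXO/.O./.OX]+1* (1,0)[XX./OO./.OX]+1 (1,2)[XX./.OO/.OX]+1 (2,0)[XX./.O./OOX]+1
p2 X@[XXO/.O./.OX]: (1,0)[XXO/XO./.OX]-1* (1,2)[XXO/.OX/.OX]-1 (2,0)[XXO/.O./XOX]-1
p3 O@[XXO/XO./.OX]: (1,2)[XXO/XOO/.OX]-1 (2,0)[XXO/XO./OOX]+1*
p4 X@[XXO/XO./OOX] terminal -1; root [XX./.O./.OX] d4

value(XX./.O./.OX, O) = +1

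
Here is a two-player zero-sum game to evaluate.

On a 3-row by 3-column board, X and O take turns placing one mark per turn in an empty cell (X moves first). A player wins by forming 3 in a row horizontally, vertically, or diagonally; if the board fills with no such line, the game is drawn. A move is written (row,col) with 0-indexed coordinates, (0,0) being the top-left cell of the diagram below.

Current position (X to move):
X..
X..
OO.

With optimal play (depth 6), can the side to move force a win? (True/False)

p1 X@[X../X../OO.]: (0,1)[XX./X../OO.]-1* (0,2)[X.X/X../OO.]-1 (1,1)[X../XX./OO.]-1 (1,2)[X../X.X/OO.]-1 (2,2)[X../X../OOX]-1
p2 O@[XX./X../OO.]: (0,2)[XXO/X../OO.]+1* (1,1)[XX./XO./OO.]-1 (1,2)[XX./X.O/OO.]-1 (2,2)[XX./X../OOO]+1
p3 X@[XXO/X../OO.]: (1,1)[XXO/XX./OO.]-1* (1,2)[XXO/X.X/OO.]-1 (2,2)[XXO/X../OOX]-1
p4 O@[XXO/XX./OO.]: (1,2)[XXO/XXO/OO.]-1 (2,2)[XXO/XX./OOO]+1*
p5 X@[XXO/XX./OOO] terminal -1; root [X../X../OO.] d6

X winning at [X../X../OO.]: False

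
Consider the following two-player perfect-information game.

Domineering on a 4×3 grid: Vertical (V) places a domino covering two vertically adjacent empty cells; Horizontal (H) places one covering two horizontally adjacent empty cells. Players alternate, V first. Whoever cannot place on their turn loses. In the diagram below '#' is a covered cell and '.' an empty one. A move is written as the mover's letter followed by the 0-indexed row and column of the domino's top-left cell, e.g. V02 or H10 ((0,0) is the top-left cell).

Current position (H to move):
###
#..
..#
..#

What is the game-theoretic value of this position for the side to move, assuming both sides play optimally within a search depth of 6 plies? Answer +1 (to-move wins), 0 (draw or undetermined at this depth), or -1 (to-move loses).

p1 H@[###/#../..#/..#]: H11[###/###/..#/..#]-1 H20[###/#../###/..#]+1* H30[###/#../..#/###]-1
p2 V@[###/#../###/..#] terminal -1; root [###/#../..#/..#] d6

value(###/#../..#/..#, H) = +1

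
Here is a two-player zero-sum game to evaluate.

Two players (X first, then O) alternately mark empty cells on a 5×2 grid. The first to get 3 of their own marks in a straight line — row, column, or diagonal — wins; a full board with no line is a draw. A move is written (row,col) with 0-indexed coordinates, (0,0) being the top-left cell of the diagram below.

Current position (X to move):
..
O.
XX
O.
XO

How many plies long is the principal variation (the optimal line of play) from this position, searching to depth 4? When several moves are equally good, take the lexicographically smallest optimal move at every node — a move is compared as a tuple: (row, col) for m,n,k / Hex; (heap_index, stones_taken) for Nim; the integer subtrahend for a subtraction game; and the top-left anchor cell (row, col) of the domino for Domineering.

ply 1, X at ../O./XX/O./XO | (0,0)=+0→X./O./XX/O./XO; (0,1)=+0→.X/O./XX/O./XO; (1,1)=+1→../OX/XX/O./XO*; (3,1)=+0→../O./XX/OX/XO
ply 2, O at ../OX/XX/O./XO | (0,0)=-1→O./OX/XX/O./XO*; (0,1)=-1→.O/OX/XX/O./XO; (3,1)=-1→../OX/XX/OO/XO
ply 3, X at O./OX/XX/O./XO | (0,1)=+1→OX/OX/XX/O./XO*; (3,1)=+1→O./OX/XX/OX/XO
ply 4: OX/OX/XX/O./XO is terminal -1 (O); from ../O./XX/O./XO depth 4

PV length from [../O./XX/O./XO]: 3 plies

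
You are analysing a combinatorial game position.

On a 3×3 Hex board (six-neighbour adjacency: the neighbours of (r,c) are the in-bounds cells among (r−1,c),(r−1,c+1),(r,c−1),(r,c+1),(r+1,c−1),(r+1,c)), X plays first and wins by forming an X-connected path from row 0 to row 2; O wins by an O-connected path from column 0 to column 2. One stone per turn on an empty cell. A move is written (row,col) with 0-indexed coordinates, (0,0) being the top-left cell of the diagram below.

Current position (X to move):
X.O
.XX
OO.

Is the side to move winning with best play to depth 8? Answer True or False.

X winning at [X.O/.XX/OO.]: True

[X.O/.XX/OO.] X move#1: (0,1):-1/XXO/.XX/OO., (1,0):-1/X.O/XXX/OO., (2,2):+1/X.O/.XX/OOX*
[X.O/.XX/OOX] O move#2: (0,1):-1/XOO/.XX/OOX*, (1,0):-1/X.O/OXX/OOX
[XOO/.XX/OOX] X move#3: (1,0):+1/XOO/XXX/OOX*
[XOO/XXX/OOX] end (terminal -1, O#4); searched X.O/.XX/OO. to 8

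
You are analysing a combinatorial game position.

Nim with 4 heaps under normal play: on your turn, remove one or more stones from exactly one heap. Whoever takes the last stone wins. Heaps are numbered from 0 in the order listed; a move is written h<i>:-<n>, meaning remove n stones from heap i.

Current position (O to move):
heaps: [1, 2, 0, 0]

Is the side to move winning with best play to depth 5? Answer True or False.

p1 O@[(1,2,0,0)]: h0:-1[(0,2,0,0)]-1 h1:-1[(1,1,0,0)]+1* h1:-2[(1,0,0,0)]-1
p2 X@[(1,1,0,0)]: h0:-1[(0,1,0,0)]-1* h1:-1[(1,0,0,0)]-1
p3 O@[(0,1,0,0)]: h1:-1[(0,0,0,0)]+1*
p4 X@[(0,0,0,0)] terminal -1; root [(1,2,0,0)] d5

O winning at [(1,2,0,0)]: True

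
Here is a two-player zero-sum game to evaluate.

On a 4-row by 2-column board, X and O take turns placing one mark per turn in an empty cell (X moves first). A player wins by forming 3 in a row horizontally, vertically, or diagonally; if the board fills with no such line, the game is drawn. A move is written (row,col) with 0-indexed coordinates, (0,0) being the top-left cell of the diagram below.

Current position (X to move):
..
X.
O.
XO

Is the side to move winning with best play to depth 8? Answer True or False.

[../X./O./XO] X move#1: (0,0):+0/X./X./O./XO*, (0,1):+0/.X/X./O./XO, (1,1):+0/../XX/O./XO, (2,1):+0/../X./OX/XO
[X./X./O./XO] O move#2: (0,1):+0/XO/X./O./XO*, (1,1):+0/X./XO/O./XO, (2,1):+0/X./X./OO/XO
[XO/X./O./XO] X move#3: (1,1):+0/XO/XX/O./XO*, (2,1):+0/XO/X./OX/XO
[XO/XX/O./XO] O move#4: (2,1):+0/XO/XX/OO/XO*
[XO/XX/OO/XO] end (terminal +0, X#5); searched ../X./O./XO to 8

X winning at [../X./O./XO]: False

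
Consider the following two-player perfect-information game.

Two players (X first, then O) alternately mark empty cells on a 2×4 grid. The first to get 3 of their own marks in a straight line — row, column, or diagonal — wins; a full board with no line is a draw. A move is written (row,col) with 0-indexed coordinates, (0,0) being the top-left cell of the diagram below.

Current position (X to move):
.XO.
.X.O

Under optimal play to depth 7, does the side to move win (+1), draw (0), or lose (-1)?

ply 1, X at .XO./.X.O | (0,0)=+0→XXO./.X.O*; (0,3)=+0→.XOX/.X.O; (1,0)=+0→.XO./XX.O; (1,2)=+0→.XO./.XXO
ply 2, O at XXO./.X.O | (0,3)=+0→XXOO/.X.O*; (1,0)=+0→XXO./OX.O; (1,2)=+0→XXO./.XOO
ply 3, X at XXOO/.X.O | (1,0)=+0→XXOO/XX.O*; (1,2)=+0→XXOO/.XXO
ply 4, O at XXOO/XX.O | (1,2)=+0→XXOO/XXOO*
ply 5: XXOO/XXOO is terminal +0 (X); from .XO./.X.O depth 7

value(.XO./.X.O, X) = 0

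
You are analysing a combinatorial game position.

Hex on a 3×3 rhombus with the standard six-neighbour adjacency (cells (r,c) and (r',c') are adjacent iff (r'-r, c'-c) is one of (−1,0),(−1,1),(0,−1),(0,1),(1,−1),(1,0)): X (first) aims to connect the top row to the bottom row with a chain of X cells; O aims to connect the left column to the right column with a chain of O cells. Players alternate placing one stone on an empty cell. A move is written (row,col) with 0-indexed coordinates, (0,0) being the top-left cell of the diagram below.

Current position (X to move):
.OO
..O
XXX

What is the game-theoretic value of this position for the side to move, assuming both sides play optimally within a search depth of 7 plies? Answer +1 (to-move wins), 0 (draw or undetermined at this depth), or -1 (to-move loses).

ply 1, X at .OO/..O/XXX | (0,0)=-1→XOO/..O/XXX*; (1,0)=-1→.OO/X.O/XXX; (1,1)=-1→.OO/.XO/XXX
ply 2, O at XOO/..O/XXX | (1,0)=+1→XOO/O.O/XXX*; (1,1)=-1→XOO/.OO/XXX
ply 3: XOO/O.O/XXX is terminal -1 (X); from .OO/..O/XXX depth 7

value(.OO/..O/XXX, X) = -1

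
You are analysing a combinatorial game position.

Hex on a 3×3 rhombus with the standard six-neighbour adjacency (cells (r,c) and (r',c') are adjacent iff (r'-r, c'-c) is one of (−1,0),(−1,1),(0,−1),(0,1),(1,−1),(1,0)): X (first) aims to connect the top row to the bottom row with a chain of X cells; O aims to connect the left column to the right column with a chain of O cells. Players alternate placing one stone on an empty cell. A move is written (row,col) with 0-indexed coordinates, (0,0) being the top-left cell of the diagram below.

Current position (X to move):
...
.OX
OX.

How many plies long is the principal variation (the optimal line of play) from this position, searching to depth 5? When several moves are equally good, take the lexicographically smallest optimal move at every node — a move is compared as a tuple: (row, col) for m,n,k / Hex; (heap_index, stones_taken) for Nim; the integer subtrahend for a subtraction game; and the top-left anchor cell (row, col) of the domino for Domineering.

PV length from [.../.OX/OX.]: 1 ply

p1 X@[.../.OX/OX.]: (0,0)[X../.OX/OX.]-1 (0,1)[.X./.OX/OX.]-1 (0,2)[..X/.OX/OX.]+1* (1,0)[.../XOX/OX.]-1 (2,2)[.../.OX/OXX]-1
p2 O@[..X/.OX/OX.] terminal -1; root [.../.OX/OX.] d5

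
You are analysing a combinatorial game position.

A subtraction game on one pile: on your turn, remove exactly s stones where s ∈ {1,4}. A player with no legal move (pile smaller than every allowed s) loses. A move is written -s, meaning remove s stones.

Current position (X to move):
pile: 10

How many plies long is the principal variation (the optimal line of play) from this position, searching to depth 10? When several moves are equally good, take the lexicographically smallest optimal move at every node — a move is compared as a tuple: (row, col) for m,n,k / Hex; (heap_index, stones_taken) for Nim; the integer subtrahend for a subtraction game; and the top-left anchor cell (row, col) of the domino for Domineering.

p1 X@[10]: -1[9]-1* -4[6]-1
p2 O@[9]: -1[8]-1 -4[5]+1*
p3 X@[5]: -1[4]-1* -4[1]-1
p4 O@[4]: -1[3]-1 -4[0]+1*
p5 X@[0] terminal -1; root [10] d10

PV length from [10]: 4 plies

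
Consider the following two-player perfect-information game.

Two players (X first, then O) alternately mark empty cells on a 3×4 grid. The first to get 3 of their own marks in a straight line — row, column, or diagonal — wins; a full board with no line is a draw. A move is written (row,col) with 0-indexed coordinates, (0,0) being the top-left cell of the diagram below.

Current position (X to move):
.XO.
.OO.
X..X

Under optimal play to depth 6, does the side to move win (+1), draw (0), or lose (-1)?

value(.XO./.OO./X..X, X) = -1

[.XO./.OO./X..X] X move#1: (0,0):-1/XXO./.OO./X..X*, (0,3):-1/.XOX/.OO./X..X, (1,0):-1/.XO./XOO./X..X, (1,3):-1/.XO./.OOX/X..X, (2,1):-1/.XO./.OO./XX.X, (2,2):-1/.XO./.OO./X.XX
[XXO./.OO./X..X] O move#2: (0,3):-1/XXOO/.OO./X..X, (1,0):+1/XXO./OOO./X..X*, (1,3):+1/XXO./.OOO/X..X, (2,1):-1/XXO./.OO./XO.X, (2,2):+1/XXO./.OO./X.OX
[XXO./OOO./X..X] end (terminal -1, X#3); searched .XO./.OO./X..X to 6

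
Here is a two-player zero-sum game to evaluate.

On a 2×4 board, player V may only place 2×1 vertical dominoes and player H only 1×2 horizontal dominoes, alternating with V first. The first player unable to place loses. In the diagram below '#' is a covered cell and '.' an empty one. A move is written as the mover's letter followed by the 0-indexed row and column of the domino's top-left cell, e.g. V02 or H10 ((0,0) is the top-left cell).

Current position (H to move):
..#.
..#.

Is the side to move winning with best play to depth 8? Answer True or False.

[..#./..#.] H move#1: H00:+1/###./..#.*, H10:+1/..#./###.
[###./..#.] V move#2: V03:-1/####/..##*
[####/..##] H move#3: H10:+1/####/####*
[####/####] end (terminal -1, V#4); searched ..#./..#. to 8

H winning at [..#./..#.]: True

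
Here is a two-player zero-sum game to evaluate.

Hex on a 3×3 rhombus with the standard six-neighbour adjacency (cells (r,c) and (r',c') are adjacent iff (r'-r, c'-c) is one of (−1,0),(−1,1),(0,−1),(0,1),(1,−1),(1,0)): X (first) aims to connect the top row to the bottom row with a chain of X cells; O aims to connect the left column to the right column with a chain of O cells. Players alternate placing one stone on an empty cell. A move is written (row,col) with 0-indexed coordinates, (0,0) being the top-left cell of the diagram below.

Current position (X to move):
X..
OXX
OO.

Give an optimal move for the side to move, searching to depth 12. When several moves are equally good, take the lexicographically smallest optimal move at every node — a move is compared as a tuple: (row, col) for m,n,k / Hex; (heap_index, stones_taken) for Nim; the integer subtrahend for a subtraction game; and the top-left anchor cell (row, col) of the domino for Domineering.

X's best at [X../OXX/OO.]: (2,2)

p1 X@[X../OXX/OO.]: (0,1)[XX./OXX/OO.]-1 (0,2)[X.X/OXX/OO.]-1 (2,2)[X../OXX/OOX]+1*
p2 O@[X../OXX/OOX]: (0,1)[XO./OXX/OOX]-1* (0,2)[X.O/OXX/OOX]-1
p3 X@[XO./OXX/OOX]: (0,2)[XOX/OXX/OOX]+1*
p4 O@[XOX/OXX/OOX] terminal -1; root [X../OXX/OO.] d12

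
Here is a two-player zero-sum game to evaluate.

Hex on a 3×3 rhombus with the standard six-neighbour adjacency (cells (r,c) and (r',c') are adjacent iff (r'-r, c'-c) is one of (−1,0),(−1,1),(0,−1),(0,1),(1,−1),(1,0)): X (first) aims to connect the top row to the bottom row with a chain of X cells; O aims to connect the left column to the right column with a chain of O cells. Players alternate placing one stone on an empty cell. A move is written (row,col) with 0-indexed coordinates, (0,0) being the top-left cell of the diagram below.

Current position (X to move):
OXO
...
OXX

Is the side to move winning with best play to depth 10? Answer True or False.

X winning at [OXO/.../OXX]: True

ply 1, X at OXO/.../OXX | (1,0)=-1→OXO/X../OXX; (1,1)=+1→OXO/.X./OXX*; (1,2)=-1→OXO/..X/OXX
ply 2: OXO/.X./OXX is terminal -1 (O); from OXO/.../OXX depth 10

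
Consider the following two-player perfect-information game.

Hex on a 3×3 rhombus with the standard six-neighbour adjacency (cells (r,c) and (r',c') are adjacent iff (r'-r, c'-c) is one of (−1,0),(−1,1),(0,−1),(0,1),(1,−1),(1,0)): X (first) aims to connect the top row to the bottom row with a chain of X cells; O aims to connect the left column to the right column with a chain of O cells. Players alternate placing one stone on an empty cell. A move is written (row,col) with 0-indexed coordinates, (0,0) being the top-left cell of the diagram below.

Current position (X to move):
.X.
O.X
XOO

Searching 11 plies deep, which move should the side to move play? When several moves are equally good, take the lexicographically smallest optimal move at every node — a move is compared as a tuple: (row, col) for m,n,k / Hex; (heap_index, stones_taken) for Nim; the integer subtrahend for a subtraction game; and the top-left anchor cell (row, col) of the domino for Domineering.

[.X./O.X/XOO] X move#1: (0,0):-1/XX./O.X/XOO, (0,2):-1/.XX/O.X/XOO, (1,1):+1/.X./OXX/XOO*
[.X./OXX/XOO] end (terminal -1, O#2); searched .X./O.X/XOO to 11

X's best at [.X./O.X/XOO]: (1,1)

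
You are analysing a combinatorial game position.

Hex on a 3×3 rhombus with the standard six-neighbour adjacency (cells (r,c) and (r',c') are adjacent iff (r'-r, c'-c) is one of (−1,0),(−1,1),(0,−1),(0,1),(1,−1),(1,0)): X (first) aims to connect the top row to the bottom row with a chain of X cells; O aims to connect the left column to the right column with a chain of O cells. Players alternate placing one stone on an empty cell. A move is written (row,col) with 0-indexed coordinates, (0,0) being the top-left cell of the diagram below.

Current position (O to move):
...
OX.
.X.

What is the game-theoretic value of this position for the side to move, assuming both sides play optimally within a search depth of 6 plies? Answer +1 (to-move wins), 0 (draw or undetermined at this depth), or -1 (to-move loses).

ply 1, O at .../OX./.X. | (0,0)=-1→O../OX./.X.*; (0,1)=-1→.O./OX./.X.; (0,2)=-1→..O/OX./.X.; (1,2)=-1→.../OXO/.X.; (2,0)=-1→.../OX./OX.; (2,2)=-1→.../OX./.XO
ply 2, X at O../OX./.X. | (0,1)=+1→OX./OX./.X.*; (0,2)=+1→O.X/OX./.X.; (1,2)=+1→O../OXX/.X.; (2,0)=+1→O../OX./XX.; (2,2)=+1→O../OX./.XX
ply 3: OX./OX./.X. is terminal -1 (O); from .../OX./.X. depth 6

value(.../OX./.X., O) = -1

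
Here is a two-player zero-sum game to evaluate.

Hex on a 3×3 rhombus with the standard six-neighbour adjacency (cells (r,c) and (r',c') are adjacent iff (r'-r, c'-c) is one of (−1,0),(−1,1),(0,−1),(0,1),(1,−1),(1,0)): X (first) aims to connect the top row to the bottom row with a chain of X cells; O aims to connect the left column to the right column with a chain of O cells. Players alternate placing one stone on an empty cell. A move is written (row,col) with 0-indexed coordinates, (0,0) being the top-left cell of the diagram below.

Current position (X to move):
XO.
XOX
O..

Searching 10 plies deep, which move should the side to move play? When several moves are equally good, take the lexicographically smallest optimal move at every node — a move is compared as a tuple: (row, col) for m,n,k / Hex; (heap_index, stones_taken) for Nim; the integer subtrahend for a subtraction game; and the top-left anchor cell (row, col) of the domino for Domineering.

p1 X@[XO./XOX/O..]: (0,2)[XOX/XOX/O..]+1* (2,1)[XO./XOX/OX.]-1 (2,2)[XO./XOX/O.X]-1
p2 O@[XOX/XOX/O..]: (2,1)[XOX/XOX/OO.]-1* (2,2)[XOX/XOX/O.O]-1
p3 X@[XOX/XOX/OO.]: (2,2)[XOX/XOX/OOX]+1*
p4 O@[XOX/XOX/OOX] terminal -1; root [XO./XOX/O..] d10

X's best at [XO./XOX/O..]: (0,2)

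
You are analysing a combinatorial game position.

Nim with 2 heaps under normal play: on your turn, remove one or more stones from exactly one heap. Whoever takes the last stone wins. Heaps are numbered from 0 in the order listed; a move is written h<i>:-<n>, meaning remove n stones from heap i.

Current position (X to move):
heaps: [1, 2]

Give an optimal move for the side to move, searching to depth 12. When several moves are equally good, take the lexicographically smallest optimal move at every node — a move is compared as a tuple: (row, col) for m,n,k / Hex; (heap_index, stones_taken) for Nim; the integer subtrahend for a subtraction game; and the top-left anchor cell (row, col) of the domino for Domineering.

X's best at [(1,2)]: h1:-1

p1 X@[(1,2)]: h0:-1[(0,2)]-1 h1:-1[(1,1)]+1* h1:-2[(1,0)]-1
p2 O@[(1,1)]: h0:-1[(0,1)]-1* h1:-1[(1,0)]-1
p3 X@[(0,1)]: h1:-1[(0,0)]+1*
p4 O@[(0,0)] terminal -1; root [(1,2)] d12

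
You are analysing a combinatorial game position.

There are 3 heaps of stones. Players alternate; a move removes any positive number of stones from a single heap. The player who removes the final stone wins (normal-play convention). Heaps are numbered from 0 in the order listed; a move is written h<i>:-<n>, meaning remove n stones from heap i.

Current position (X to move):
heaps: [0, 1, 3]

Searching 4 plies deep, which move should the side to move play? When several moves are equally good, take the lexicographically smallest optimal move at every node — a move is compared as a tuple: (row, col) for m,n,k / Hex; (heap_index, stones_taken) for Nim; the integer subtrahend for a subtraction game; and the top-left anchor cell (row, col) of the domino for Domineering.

[(0,1,3)] X move#1: h1:-1:-1/(0,0,3), h2:-1:-1/(0,1,2), h2:-2:+1/(0,1,1)*, h2:-3:-1/(0,1,0)
[(0,1,1)] O move#2: h1:-1:-1/(0,0,1)*, h2:-1:-1/(0,1,0)
[(0,0,1)] X move#3: h2:-1:+1/(0,0,0)*
[(0,0,0)] end (terminal -1, O#4); searched (0,1,3) to 4

X's best at [(0,1,3)]: h2:-2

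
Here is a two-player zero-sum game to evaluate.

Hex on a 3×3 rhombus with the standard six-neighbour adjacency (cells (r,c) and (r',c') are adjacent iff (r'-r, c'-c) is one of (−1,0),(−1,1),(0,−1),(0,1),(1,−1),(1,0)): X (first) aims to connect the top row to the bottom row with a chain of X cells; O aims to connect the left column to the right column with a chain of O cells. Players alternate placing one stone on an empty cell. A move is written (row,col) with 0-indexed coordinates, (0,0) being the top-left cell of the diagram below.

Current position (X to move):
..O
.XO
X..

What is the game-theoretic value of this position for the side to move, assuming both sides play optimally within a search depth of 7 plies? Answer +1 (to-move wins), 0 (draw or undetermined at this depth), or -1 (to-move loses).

p1 X@[..O/.XO/X..]: (0,0)[X.O/.XO/X..]+1* (0,1)[.XO/.XO/X..]+1 (1,0)[..O/XXO/X..]+1 (2,1)[..O/.XO/XX.]-1 (2,2)[..O/.XO/X.X]-1
p2 O@[X.O/.XO/X..]: (0,1)[XOO/.XO/X..]-1* (1,0)[X.O/OXO/X..]-1 (2,1)[X.O/.XO/XO.]-1 (2,2)[X.O/.XO/X.O]-1
p3 X@[XOO/.XO/X..]: (1,0)[XOO/XXO/X..]+1* (2,1)[XOO/.XO/XX.]-1 (2,2)[XOO/.XO/X.X]-1
p4 O@[XOO/XXO/X..] terminal -1; root [..O/.XO/X..] d7

value(..O/.XO/X.., X) = +1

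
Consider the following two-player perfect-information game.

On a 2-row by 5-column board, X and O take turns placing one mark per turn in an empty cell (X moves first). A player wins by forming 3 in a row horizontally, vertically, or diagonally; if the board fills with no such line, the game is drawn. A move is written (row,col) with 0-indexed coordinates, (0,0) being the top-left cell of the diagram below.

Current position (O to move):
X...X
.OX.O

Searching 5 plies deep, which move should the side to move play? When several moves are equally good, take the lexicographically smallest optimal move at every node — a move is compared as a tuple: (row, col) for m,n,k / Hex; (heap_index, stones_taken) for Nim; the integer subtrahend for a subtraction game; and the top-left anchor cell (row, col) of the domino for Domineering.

O's best at [X...X/.OX.O]: (0,1)

[X...X/.OX.O] O move#1: (0,1):+0/XO..X/.OX.O*, (0,2):+0/X.O.X/.OX.O, (0,3):+0/X..OX/.OX.O, (1,0):-1/X...X/OOX.O, (1,3):-1/X...X/.OXOO
[XO..X/.OX.O] X move#2: (0,2):+0/XOX.X/.OX.O*, (0,3):+0/XO.XX/.OX.O, (1,0):+0/XO..X/XOX.O, (1,3):+0/XO..X/.OXXO
[XOX.X/.OX.O] O move#3: (0,3):+0/XOXOX/.OX.O*, (1,0):-1/XOX.X/OOX.O, (1,3):-1/XOX.X/.OXOO
[XOXOX/.OX.O] X move#4: (1,0):+0/XOXOX/XOX.O*, (1,3):+0/XOXOX/.OXXO
[XOXOX/XOX.O] O move#5: (1,3):+0/XOXOX/XOXOO*
[XOXOX/XOXOO] end (terminal +0, X#6); searched X...X/.OX.O to 5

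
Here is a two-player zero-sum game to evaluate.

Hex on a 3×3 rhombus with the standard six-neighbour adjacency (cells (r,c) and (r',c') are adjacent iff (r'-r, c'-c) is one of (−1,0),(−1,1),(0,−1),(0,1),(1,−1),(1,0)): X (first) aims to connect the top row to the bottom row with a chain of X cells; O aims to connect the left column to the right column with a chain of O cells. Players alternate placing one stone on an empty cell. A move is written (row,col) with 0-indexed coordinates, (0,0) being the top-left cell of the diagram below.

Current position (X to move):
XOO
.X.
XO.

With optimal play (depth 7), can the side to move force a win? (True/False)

X winning at [XOO/.X./XO.]: True

ply 1, X at XOO/.X./XO. | (1,0)=+1→XOO/XX./XO.*; (1,2)=-1→XOO/.XX/XO.; (2,2)=-1→XOO/.X./XOX
ply 2: XOO/XX./XO. is terminal -1 (O); from XOO/.X./XO. depth 7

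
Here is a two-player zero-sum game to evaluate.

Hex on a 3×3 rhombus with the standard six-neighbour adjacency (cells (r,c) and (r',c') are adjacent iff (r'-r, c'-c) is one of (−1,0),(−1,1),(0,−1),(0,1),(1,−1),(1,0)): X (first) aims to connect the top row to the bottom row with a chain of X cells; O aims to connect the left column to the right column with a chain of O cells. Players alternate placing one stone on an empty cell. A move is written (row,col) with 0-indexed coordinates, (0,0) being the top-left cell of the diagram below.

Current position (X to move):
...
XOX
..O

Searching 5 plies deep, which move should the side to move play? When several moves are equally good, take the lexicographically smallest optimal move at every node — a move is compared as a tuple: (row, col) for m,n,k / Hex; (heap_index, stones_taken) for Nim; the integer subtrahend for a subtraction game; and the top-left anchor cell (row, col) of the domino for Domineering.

p1 X@[.../XOX/..O]: (0,0)[X../XOX/..O]-1 (0,1)[.X./XOX/..O]-1 (0,2)[..X/XOX/..O]+1* (2,0)[.../XOX/X.O]+1 (2,1)[.../XOX/.XO]+1
p2 O@[..X/XOX/..O]: (0,0)[O.X/XOX/..O]-1* (0,1)[.OX/XOX/..O]-1 (2,0)[..X/XOX/O.O]-1 (2,1)[..X/XOX/.OO]-1
p3 X@[O.X/XOX/..O]: (0,1)[OXX/XOX/..O]+1* (2,0)[O.X/XOX/X.O]+1 (2,1)[O.X/XOX/.XO]+1
p4 O@[OXX/XOX/..O]: (2,0)[OXX/XOX/O.O]-1* (2,1)[OXX/XOX/.OO]-1
p5 X@[OXX/XOX/O.O]: (2,1)[OXX/XOX/OXO]+1*
p6 O@[OXX/XOX/OXO] terminal -1; root [.../XOX/..O] d5

X's best at [.../XOX/..O]: (0,2)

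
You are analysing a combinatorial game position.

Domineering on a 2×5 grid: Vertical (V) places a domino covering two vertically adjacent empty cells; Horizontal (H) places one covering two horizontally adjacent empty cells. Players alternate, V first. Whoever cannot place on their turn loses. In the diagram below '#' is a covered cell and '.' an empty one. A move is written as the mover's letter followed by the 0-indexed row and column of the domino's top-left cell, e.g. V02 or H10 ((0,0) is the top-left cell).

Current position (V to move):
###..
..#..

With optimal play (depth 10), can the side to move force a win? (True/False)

V winning at [###../..#..]: True

ply 1, V at ###../..#.. | V03=+1→####./..##.*; V04=+1→###.#/..#.#
ply 2, H at ####./..##. | H10=-1→####./####.*
ply 3, V at ####./####. | V04=+1→#####/#####*
ply 4: #####/##### is terminal -1 (H); from ###../..#.. depth 10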